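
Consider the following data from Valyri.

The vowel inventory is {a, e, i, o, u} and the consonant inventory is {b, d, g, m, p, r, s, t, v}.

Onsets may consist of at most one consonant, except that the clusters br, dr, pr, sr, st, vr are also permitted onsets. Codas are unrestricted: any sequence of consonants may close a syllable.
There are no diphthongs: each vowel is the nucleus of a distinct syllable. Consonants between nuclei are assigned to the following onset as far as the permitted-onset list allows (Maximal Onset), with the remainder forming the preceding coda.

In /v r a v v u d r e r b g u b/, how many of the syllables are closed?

Nuclei (vowels): a, u, e, u → 4 syllables.
σ1/σ2 boundary: cluster /vv/ — the longest permitted-onset suffix is /v/; onset = /v/, preceding coda = /v/.
σ2/σ3 boundary: /dr/ is a licit onset in full, so it all attaches to the next syllable.
σ3/σ4 boundary: /rbg/ splits as /rb/ + /g/ (/g/ is the longest suffix that is a licit onset).
Result: vrav.vu.drerb.gub.
Classifying each syllable: /vrav/ (closed), /vu/ (open), /drerb/ (closed), /gub/ (closed).
Closed syllables: 3.

3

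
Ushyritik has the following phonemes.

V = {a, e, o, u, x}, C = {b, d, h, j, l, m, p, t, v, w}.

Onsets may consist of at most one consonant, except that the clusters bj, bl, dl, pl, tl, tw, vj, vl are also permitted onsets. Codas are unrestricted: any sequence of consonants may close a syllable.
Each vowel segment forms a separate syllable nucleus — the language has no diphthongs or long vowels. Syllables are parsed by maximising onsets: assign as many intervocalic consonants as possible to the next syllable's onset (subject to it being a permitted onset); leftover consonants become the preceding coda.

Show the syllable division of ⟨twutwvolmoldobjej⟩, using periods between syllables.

Nuclei (vowels): u, o, o, o, e → 5 syllables.
σ1/σ2 boundary: /twv/; trying suffixes from longest down, /v/ is the first permitted one, so coda /tw/ | onset /v/.
σ2/σ3 boundary: /lm/ splits as /l/ + /m/ (/m/ is the longest suffix that is a licit onset).
σ3/σ4 boundary: /ld/ splits as /l/ + /d/ (/d/ is the longest suffix that is a licit onset).
σ4/σ5 boundary: /bj/ — entire cluster is a permitted onset → onset /bj/, coda ∅.

twutw.vol.mol.do.bjej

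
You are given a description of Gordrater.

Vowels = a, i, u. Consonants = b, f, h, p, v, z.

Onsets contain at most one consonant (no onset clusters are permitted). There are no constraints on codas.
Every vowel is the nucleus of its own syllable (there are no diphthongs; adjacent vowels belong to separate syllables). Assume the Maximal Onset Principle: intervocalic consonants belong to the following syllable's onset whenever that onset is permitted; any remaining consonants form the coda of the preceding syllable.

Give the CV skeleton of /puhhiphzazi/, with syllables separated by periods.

CVC.CVCC.CV.CV

The vowels are u, i, a, i — 4 nuclei, so 4 syllables.
σ1/σ2 boundary: cluster /hh/ — the longest permitted-onset suffix is /h/; onset = /h/, preceding coda = /h/.
σ2/σ3 boundary: /phz/; trying suffixes from longest down, /z/ is the first permitted one, so coda /ph/ | onset /z/.
σ3/σ4 boundary: just /z/ — single C goes to the following onset.
So the parse is puh.hiph.za.zi.
Mapping each syllable to C/V: /puh/ → CVC, /hiph/ → CVCC, /za/ → CV, /zi/ → CV.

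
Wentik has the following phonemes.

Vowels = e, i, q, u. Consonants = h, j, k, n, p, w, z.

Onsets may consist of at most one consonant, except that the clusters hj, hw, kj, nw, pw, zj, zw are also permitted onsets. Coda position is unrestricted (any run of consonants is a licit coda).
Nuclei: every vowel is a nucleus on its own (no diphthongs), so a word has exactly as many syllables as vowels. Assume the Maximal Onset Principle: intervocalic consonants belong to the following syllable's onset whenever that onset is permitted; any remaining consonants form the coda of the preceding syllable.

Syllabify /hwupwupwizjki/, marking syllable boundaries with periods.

The vowels are u, u, i, i — 4 nuclei, so 4 syllables.
Between /u/ (V1) and /u/ (V2): /pw/ — entire cluster is a permitted onset → onset /pw/, coda ∅.
Between /u/ (V2) and /i/ (V3): /pw/ — entire cluster is a permitted onset → onset /pw/, coda ∅.
Between /i/ (V3) and /i/ (V4): /zjk/ splits as /zj/ + /k/ (/k/ is the longest suffix that is a licit onset).

hwu.pwu.pwizj.ki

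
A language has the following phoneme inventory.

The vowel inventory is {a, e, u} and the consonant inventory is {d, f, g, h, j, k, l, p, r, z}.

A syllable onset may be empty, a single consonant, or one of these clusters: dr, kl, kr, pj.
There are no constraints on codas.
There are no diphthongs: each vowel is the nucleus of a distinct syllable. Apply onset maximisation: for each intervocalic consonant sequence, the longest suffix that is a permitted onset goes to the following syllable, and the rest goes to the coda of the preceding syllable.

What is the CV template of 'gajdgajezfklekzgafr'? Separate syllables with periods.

CVCC.CV.CVCC.CCVCC.CVCC

The vowels are a, a, e, e, a — 5 nuclei, so 5 syllables.
Between /a/ (V1) and /a/ (V2): /jdg/ splits as /jd/ + /g/ (/g/ is the longest suffix that is a licit onset).
Between /a/ (V2) and /e/ (V3): /j/ → onset of the next syllable (single consonants are always licit onsets).
Between /e/ (V3) and /e/ (V4): cluster /zfkl/ — the longest permitted-onset suffix is /kl/; onset = /kl/, preceding coda = /zf/.
Between /e/ (V4) and /a/ (V5): /kzg/; trying suffixes from longest down, /g/ is the first permitted one, so coda /kz/ | onset /g/.
So the parse is gajd.ga.jezf.klekz.gafr.
Mapping each syllable to C/V: /gajd/ → CVCC, /ga/ → CV, /jezf/ → CVCC, /klekz/ → CCVCC, /gafr/ → CVCC.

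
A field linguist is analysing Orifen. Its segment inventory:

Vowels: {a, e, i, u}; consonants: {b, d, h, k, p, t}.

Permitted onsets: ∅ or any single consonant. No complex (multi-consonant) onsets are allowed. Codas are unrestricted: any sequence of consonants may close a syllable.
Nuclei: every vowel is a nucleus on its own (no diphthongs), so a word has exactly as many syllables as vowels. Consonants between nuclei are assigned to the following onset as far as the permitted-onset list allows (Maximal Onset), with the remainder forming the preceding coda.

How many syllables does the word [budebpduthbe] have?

4

Nuclei (vowels): u, e, u, e → 4 syllables.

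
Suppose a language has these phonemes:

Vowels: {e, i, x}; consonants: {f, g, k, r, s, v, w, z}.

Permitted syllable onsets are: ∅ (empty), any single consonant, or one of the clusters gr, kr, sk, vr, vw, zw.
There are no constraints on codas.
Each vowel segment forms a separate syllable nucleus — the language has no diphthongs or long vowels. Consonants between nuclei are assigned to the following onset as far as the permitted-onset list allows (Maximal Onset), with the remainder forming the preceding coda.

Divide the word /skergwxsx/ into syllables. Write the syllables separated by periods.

skerg.wx.sx

The vowels are e, x, x — 3 nuclei, so 3 syllables.
Between /e/ (V1) and /x/ (V2): /rgw/ splits as /rg/ + /w/ (/w/ is the longest suffix that is a licit onset).
Between /x/ (V2) and /x/ (V3): /s/ is a single consonant, so it becomes the next onset.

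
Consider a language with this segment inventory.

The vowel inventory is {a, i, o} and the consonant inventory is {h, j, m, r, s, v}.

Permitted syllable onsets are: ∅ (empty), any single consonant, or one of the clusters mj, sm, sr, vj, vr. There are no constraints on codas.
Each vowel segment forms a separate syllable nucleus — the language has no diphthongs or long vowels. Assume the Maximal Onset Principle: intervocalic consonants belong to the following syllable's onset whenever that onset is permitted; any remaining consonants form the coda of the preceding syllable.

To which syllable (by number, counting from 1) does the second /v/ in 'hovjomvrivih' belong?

3

The vowels are o, o, i, i — 4 nuclei, so 4 syllables.
V1 /o/ – V2 /o/: cluster /vj/ — /vj/ is itself a permitted onset, so the whole cluster goes right; preceding coda = ∅.
V2 /o/ – V3 /i/: /mvr/ splits as /m/ + /vr/ (/vr/ is the longest suffix that is a licit onset).
V3 /i/ – V4 /i/: /v/ → onset of the next syllable (single consonants are always licit onsets).
Syllabification: ho.vjom.vri.vih.
The second /v/ is in the onset of syllable 3 (/vri/).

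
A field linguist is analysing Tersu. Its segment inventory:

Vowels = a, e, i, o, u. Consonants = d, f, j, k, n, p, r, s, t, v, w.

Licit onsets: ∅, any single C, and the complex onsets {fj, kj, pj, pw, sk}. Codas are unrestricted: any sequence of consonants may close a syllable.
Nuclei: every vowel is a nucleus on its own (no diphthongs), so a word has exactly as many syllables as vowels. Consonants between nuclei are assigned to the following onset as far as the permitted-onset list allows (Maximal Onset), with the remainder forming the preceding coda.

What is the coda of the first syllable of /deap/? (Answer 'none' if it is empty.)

none

Nuclei (vowels): e, a → 2 syllables.
V1 /e/ – V2 /a/: nothing intervenes; syllable break is V.V.
Putting it together: de.ap.
Syllable 1 is /de/: onset /d/, nucleus /e/, coda ∅.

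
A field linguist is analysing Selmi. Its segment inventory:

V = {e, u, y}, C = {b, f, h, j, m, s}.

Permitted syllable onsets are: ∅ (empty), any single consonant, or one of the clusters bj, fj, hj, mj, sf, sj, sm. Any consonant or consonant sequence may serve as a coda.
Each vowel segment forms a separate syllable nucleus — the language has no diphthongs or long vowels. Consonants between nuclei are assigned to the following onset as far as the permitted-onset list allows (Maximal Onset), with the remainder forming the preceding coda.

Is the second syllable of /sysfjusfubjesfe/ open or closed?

open

The vowels are y, u, u, e, e — 5 nuclei, so 5 syllables.
Between /y/ (V1) and /u/ (V2): /sfj/; trying suffixes from longest down, /fj/ is the first permitted one, so coda /s/ | onset /fj/.
Between /u/ (V2) and /u/ (V3): /sf/ — entire cluster is a permitted onset → onset /sf/, coda ∅.
Between /u/ (V3) and /e/ (V4): /bj/ — entire cluster is a permitted onset → onset /bj/, coda ∅.
Between /e/ (V4) and /e/ (V5): /sf/ — entire cluster is a permitted onset → onset /sf/, coda ∅.
Putting it together: sys.fju.sfu.bje.sfe.
Syllable 2 is /fju/; it ends in its nucleus with no coda, so it is open.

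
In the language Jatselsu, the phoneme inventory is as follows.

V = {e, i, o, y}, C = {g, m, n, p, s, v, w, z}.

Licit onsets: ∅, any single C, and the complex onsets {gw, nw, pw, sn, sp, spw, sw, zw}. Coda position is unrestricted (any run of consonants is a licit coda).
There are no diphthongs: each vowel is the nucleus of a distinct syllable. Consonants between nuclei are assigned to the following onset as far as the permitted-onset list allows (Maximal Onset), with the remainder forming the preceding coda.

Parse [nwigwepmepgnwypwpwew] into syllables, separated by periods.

The vowels are i, e, e, y, e — 5 nuclei, so 5 syllables.
σ1/σ2 boundary: /gw/ is a licit onset in full, so it all attaches to the next syllable.
σ2/σ3 boundary: /pm/; trying suffixes from longest down, /m/ is the first permitted one, so coda /p/ | onset /m/.
σ3/σ4 boundary: /pgnw/ — longest licit onset from the right is /nw/, leaving /pg/ as coda.
σ4/σ5 boundary: /pwpw/ — longest licit onset from the right is /pw/, leaving /pw/ as coda.

nwi.gwep.mepg.nwypw.pwew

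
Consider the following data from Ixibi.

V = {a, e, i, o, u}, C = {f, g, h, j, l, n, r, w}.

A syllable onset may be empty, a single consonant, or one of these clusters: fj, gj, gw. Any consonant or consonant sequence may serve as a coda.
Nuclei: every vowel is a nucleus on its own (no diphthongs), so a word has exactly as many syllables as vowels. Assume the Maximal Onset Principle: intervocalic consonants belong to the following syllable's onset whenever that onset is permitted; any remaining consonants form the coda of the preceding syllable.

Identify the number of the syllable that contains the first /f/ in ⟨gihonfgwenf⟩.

Vowels present: i, o, e; each is a nucleus, giving 3 syllables.
Between /i/ (V1) and /o/ (V2): /h/ is a single consonant, so it becomes the next onset.
Between /o/ (V2) and /e/ (V3): cluster /nfgw/ — the longest permitted-onset suffix is /gw/; onset = /gw/, preceding coda = /nf/.
Syllabification: gi.honf.gwenf.
The first /f/ is in the coda of syllable 2 (/honf/).

2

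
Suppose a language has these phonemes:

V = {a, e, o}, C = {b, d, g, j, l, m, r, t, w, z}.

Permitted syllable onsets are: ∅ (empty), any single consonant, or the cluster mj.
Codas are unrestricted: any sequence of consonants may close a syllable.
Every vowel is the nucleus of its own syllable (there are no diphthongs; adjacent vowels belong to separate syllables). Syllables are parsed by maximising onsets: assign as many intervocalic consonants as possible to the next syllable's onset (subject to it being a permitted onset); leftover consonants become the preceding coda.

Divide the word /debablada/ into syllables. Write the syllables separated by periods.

de.bab.la.da

The vowels are e, a, a, a — 4 nuclei, so 4 syllables.
Between /e/ (V1) and /a/ (V2): /b/ → onset of the next syllable (single consonants are always licit onsets).
Between /a/ (V2) and /a/ (V3): cluster /bl/ — the longest permitted-onset suffix is /l/; onset = /l/, preceding coda = /b/.
Between /a/ (V3) and /a/ (V4): just /d/ — single C goes to the following onset.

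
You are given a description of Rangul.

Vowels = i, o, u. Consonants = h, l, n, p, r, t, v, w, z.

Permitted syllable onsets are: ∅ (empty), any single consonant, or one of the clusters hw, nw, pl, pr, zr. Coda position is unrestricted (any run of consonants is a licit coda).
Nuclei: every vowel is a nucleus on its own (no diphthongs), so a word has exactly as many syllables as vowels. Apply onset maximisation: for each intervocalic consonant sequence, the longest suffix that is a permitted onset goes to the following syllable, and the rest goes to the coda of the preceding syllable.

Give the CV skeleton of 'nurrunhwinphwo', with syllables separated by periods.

Nuclei (vowels): u, u, i, o → 4 syllables.
/u…u/ gap (V1→V2): /rr/ splits as /r/ + /r/ (/r/ is the longest suffix that is a licit onset).
/u…i/ gap (V2→V3): /nhw/ splits as /n/ + /hw/ (/hw/ is the longest suffix that is a licit onset).
/i…o/ gap (V3→V4): /nphw/; trying suffixes from longest down, /hw/ is the first permitted one, so coda /np/ | onset /hw/.
Putting it together: nur.run.hwinp.hwo.
Mapping each syllable to C/V: /nur/ → CVC, /run/ → CVC, /hwinp/ → CCVCC, /hwo/ → CCV.

CVC.CVC.CCVCC.CCV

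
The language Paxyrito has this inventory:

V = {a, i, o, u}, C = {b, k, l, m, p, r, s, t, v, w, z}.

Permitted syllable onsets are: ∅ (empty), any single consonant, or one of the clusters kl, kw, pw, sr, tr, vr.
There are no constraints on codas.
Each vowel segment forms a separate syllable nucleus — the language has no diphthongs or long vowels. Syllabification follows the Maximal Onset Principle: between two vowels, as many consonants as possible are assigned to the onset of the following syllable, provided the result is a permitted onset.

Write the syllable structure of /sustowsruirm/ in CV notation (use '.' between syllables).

CVC.CVC.CCV.VCC

Vowels present: u, o, u, i; each is a nucleus, giving 4 syllables.
/u…o/ gap (V1→V2): /st/; trying suffixes from longest down, /t/ is the first permitted one, so coda /s/ | onset /t/.
/o…u/ gap (V2→V3): /wsr/ splits as /w/ + /sr/ (/sr/ is the longest suffix that is a licit onset).
/u…i/ gap (V3→V4): no consonants, so the boundary falls immediately after /u/.
Putting it together: sus.tow.sru.irm.
Mapping each syllable to C/V: /sus/ → CVC, /tow/ → CVC, /sru/ → CCV, /irm/ → VCC.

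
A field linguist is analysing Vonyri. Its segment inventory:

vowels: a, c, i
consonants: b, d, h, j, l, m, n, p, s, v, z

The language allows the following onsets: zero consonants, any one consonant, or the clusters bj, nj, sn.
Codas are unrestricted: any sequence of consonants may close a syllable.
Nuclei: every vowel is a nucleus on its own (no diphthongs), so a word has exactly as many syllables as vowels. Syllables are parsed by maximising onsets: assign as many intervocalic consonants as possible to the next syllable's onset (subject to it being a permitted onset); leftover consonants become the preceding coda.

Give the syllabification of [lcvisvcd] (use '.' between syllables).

lc.vis.vcd

Vowels present: c, i, c; each is a nucleus, giving 3 syllables.
V1 /c/ – V2 /i/: /v/ is a single consonant, so it becomes the next onset.
V2 /i/ – V3 /c/: cluster /sv/ — the longest permitted-onset suffix is /v/; onset = /v/, preceding coda = /s/.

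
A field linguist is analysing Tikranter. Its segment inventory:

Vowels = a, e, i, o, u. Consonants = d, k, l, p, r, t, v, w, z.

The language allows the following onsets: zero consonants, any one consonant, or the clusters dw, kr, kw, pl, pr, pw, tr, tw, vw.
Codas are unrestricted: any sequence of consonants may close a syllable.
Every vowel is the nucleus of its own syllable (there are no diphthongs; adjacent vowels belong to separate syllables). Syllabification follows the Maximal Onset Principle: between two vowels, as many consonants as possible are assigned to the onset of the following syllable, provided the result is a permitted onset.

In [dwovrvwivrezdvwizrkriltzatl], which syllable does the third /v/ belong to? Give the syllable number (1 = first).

2

Vowels present: o, i, e, i, i, a; each is a nucleus, giving 6 syllables.
Between /o/ (V1) and /i/ (V2): cluster /vrvw/ — the longest permitted-onset suffix is /vw/; onset = /vw/, preceding coda = /vr/.
Between /i/ (V2) and /e/ (V3): /vr/ — longest licit onset from the right is /r/, leaving /v/ as coda.
Between /e/ (V3) and /i/ (V4): cluster /zdvw/ — the longest permitted-onset suffix is /vw/; onset = /vw/, preceding coda = /zd/.
Between /i/ (V4) and /i/ (V5): /zrkr/; trying suffixes from longest down, /kr/ is the first permitted one, so coda /zr/ | onset /kr/.
Between /i/ (V5) and /a/ (V6): /ltz/; trying suffixes from longest down, /z/ is the first permitted one, so coda /lt/ | onset /z/.
Result: dwovr.vwiv.rezd.vwizr.krilt.zatl.
The third /v/ is in the coda of syllable 2 (/vwiv/).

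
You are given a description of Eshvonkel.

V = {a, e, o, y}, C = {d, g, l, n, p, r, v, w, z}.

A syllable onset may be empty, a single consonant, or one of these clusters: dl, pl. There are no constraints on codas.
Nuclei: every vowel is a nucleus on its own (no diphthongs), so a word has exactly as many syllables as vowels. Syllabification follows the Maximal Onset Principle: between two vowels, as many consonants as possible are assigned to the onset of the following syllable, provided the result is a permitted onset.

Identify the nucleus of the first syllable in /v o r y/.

The vowels are o, y — 2 nuclei, so 2 syllables.
The first nucleus (vowel 1 from the left) is /o/.

o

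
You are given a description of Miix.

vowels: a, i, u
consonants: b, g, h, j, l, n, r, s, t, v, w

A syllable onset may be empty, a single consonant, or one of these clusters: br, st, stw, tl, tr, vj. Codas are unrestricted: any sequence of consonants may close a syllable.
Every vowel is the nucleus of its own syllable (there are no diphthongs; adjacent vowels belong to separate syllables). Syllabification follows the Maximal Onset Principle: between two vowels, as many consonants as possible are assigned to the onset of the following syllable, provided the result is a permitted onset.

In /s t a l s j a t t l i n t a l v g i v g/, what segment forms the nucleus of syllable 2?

a

Nuclei (vowels): a, a, i, a, i → 5 syllables.
The second nucleus (vowel 2 from the left) is /a/.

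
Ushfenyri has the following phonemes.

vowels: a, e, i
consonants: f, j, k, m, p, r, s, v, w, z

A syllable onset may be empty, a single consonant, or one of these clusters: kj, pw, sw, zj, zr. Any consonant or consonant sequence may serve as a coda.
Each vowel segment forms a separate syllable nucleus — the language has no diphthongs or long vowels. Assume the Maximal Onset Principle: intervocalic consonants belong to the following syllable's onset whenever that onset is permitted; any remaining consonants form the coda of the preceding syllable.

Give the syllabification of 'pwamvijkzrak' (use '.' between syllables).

Nuclei (vowels): a, i, a → 3 syllables.
σ1/σ2 boundary: /mv/ — longest licit onset from the right is /v/, leaving /m/ as coda.
σ2/σ3 boundary: /jkzr/ splits as /jk/ + /zr/ (/zr/ is the longest suffix that is a licit onset).

pwam.vijk.zrak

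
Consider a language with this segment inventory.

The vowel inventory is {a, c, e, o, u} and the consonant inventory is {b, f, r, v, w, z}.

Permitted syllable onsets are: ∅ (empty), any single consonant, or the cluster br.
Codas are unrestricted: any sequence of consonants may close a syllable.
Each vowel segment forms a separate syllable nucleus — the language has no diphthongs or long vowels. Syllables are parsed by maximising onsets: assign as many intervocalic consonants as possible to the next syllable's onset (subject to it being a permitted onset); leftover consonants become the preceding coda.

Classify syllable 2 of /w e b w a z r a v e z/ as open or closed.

The vowels are e, a, a, e — 4 nuclei, so 4 syllables.
σ1/σ2 boundary: /bw/ splits as /b/ + /w/ (/w/ is the longest suffix that is a licit onset).
σ2/σ3 boundary: /zr/ splits as /z/ + /r/ (/r/ is the longest suffix that is a licit onset).
σ3/σ4 boundary: /v/ is a single consonant, so it becomes the next onset.
Syllabification: web.waz.ra.vez.
Syllable 2 is /waz/ with coda /z/, so it is closed.

closed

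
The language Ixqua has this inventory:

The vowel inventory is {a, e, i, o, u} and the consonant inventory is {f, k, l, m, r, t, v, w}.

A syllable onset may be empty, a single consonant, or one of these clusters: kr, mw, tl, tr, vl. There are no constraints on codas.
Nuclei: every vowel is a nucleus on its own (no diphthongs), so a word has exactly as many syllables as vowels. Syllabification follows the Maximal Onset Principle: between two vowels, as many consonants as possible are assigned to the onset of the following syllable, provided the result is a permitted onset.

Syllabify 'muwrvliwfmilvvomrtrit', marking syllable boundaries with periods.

Vowels present: u, i, i, o, i; each is a nucleus, giving 5 syllables.
/u…i/ gap (V1→V2): /wrvl/; trying suffixes from longest down, /vl/ is the first permitted one, so coda /wr/ | onset /vl/.
/i…i/ gap (V2→V3): /wfm/; trying suffixes from longest down, /m/ is the first permitted one, so coda /wf/ | onset /m/.
/i…o/ gap (V3→V4): /lvv/ — longest licit onset from the right is /v/, leaving /lv/ as coda.
/o…i/ gap (V4→V5): /mrtr/; trying suffixes from longest down, /tr/ is the first permitted one, so coda /mr/ | onset /tr/.

muwr.vliwf.milv.vomr.trit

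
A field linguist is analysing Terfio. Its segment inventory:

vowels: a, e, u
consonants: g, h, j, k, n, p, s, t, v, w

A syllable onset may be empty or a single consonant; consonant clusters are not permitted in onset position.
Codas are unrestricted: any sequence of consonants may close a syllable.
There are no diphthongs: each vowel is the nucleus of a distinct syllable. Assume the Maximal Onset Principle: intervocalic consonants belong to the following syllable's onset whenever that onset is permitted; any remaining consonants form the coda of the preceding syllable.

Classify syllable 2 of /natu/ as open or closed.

Nuclei (vowels): a, u → 2 syllables.
Between /a/ (V1) and /u/ (V2): just /t/ — single C goes to the following onset.
Result: na.tu.
Syllable 2 is /tu/; it ends in its nucleus with no coda, so it is open.

open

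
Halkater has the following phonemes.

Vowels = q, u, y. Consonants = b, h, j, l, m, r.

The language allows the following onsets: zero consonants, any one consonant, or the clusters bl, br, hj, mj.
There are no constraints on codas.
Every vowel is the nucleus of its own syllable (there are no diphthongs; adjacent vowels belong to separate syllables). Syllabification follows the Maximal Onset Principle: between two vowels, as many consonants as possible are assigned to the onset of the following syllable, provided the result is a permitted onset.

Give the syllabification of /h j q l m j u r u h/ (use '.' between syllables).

hjql.mju.ruh

The vowels are q, u, u — 3 nuclei, so 3 syllables.
Between /q/ (V1) and /u/ (V2): /lmj/ — longest licit onset from the right is /mj/, leaving /l/ as coda.
Between /u/ (V2) and /u/ (V3): /r/ is a single consonant, so it becomes the next onset.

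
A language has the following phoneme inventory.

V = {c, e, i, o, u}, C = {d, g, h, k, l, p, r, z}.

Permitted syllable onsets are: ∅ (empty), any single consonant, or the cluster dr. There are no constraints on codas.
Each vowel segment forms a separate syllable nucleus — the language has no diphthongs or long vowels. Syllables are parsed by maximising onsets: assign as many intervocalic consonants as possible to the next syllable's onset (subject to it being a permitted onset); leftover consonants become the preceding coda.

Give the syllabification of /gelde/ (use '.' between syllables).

gel.de

The vowels are e, e — 2 nuclei, so 2 syllables.
Between /e/ (V1) and /e/ (V2): /ld/; trying suffixes from longest down, /d/ is the first permitted one, so coda /l/ | onset /d/.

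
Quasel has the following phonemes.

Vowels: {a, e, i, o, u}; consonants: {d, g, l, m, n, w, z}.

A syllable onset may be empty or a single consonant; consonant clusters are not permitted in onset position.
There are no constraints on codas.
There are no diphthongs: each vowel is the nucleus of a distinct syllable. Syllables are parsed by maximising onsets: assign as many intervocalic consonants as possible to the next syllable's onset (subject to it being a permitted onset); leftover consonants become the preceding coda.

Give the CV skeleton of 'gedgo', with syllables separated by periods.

CVC.CV

The vowels are e, o — 2 nuclei, so 2 syllables.
V1 /e/ – V2 /o/: /dg/; trying suffixes from longest down, /g/ is the first permitted one, so coda /d/ | onset /g/.
So the parse is ged.go.
Mapping each syllable to C/V: /ged/ → CVC, /go/ → CV.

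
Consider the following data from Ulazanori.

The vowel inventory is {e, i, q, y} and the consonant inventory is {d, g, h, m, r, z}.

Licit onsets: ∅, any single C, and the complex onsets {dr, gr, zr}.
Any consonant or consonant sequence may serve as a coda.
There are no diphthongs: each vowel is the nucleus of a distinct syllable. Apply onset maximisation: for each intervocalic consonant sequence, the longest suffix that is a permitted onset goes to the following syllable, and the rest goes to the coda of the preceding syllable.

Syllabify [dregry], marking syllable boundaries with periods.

Vowels present: e, y; each is a nucleus, giving 2 syllables.
V1 /e/ – V2 /y/: /gr/ — entire cluster is a permitted onset → onset /gr/, coda ∅.

dre.gry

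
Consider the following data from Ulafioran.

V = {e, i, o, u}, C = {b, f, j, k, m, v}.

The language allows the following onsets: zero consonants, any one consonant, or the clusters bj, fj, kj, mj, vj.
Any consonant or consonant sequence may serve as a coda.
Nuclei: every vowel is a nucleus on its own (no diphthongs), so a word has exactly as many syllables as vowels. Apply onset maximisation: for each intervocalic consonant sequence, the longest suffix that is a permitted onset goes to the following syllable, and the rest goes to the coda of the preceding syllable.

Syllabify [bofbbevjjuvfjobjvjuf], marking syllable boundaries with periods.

bofb.bevj.juv.fjobj.vjuf

The vowels are o, e, u, o, u — 5 nuclei, so 5 syllables.
Between /o/ (V1) and /e/ (V2): /fbb/ — longest licit onset from the right is /b/, leaving /fb/ as coda.
Between /e/ (V2) and /u/ (V3): /vjj/ splits as /vj/ + /j/ (/j/ is the longest suffix that is a licit onset).
Between /u/ (V3) and /o/ (V4): /vfj/ splits as /v/ + /fj/ (/fj/ is the longest suffix that is a licit onset).
Between /o/ (V4) and /u/ (V5): /bjvj/ splits as /bj/ + /vj/ (/vj/ is the longest suffix that is a licit onset).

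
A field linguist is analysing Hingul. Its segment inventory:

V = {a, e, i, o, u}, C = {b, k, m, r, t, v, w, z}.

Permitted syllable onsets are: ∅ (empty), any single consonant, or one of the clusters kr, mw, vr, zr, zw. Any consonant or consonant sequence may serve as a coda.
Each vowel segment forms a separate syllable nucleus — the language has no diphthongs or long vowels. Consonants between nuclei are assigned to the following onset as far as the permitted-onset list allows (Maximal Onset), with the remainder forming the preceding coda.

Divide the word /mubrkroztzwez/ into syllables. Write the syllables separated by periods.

mubr.krozt.zwez

The vowels are u, o, e — 3 nuclei, so 3 syllables.
Between /u/ (V1) and /o/ (V2): /brkr/ — longest licit onset from the right is /kr/, leaving /br/ as coda.
Between /o/ (V2) and /e/ (V3): cluster /ztzw/ — the longest permitted-onset suffix is /zw/; onset = /zw/, preceding coda = /zt/.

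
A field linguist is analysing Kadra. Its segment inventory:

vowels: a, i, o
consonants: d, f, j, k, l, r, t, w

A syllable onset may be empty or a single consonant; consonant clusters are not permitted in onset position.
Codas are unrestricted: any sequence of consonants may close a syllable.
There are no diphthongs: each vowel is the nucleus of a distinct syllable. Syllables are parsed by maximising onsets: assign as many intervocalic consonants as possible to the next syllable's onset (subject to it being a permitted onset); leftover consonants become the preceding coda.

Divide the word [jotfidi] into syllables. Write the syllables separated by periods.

jot.fi.di

Vowels present: o, i, i; each is a nucleus, giving 3 syllables.
/o…i/ gap (V1→V2): /tf/ — longest licit onset from the right is /f/, leaving /t/ as coda.
/i…i/ gap (V2→V3): /d/ → onset of the next syllable (single consonants are always licit onsets).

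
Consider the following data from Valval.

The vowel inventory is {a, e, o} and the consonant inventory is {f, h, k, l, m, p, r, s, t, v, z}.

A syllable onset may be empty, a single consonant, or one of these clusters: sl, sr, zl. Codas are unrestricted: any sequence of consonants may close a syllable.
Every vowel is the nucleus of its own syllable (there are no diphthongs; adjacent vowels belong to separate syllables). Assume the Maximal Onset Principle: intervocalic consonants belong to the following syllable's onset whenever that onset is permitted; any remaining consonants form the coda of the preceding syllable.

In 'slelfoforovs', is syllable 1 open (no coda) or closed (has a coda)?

closed

Vowels present: e, o, o, o; each is a nucleus, giving 4 syllables.
/e…o/ gap (V1→V2): cluster /lf/ — the longest permitted-onset suffix is /f/; onset = /f/, preceding coda = /l/.
/o…o/ gap (V2→V3): /f/ is a single consonant, so it becomes the next onset.
/o…o/ gap (V3→V4): just /r/ — single C goes to the following onset.
Result: slel.fo.fo.rovs.
Syllable 1 is /slel/ with coda /l/, so it is closed.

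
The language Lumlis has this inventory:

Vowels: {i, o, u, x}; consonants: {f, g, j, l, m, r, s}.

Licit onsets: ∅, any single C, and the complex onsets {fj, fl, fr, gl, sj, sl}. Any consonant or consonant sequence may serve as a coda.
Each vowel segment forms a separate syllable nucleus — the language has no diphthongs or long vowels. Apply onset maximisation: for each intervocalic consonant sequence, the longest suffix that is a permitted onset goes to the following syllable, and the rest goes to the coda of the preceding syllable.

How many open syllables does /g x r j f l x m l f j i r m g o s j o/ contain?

Nuclei (vowels): x, x, i, o, o → 5 syllables.
V1 /x/ – V2 /x/: cluster /rjfl/ — the longest permitted-onset suffix is /fl/; onset = /fl/, preceding coda = /rj/.
V2 /x/ – V3 /i/: /mlfj/ — longest licit onset from the right is /fj/, leaving /ml/ as coda.
V3 /i/ – V4 /o/: /rmg/ splits as /rm/ + /g/ (/g/ is the longest suffix that is a licit onset).
V4 /o/ – V5 /o/: /sj/ is a licit onset in full, so it all attaches to the next syllable.
So the parse is gxrj.flxml.fjirm.go.sjo.
Classifying each syllable: /gxrj/ (closed), /flxml/ (closed), /fjirm/ (closed), /go/ (open), /sjo/ (open).
Open syllables: 2.

2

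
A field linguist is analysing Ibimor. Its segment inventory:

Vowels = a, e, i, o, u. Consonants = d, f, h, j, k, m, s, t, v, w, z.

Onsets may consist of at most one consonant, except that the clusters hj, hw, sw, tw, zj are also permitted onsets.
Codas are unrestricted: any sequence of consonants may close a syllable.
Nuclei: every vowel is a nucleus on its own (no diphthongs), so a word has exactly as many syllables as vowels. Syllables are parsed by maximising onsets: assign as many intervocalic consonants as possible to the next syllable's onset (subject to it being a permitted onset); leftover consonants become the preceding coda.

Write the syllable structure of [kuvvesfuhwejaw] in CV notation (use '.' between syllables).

CVC.CVC.CV.CCV.CVC

Nuclei (vowels): u, e, u, e, a → 5 syllables.
/u…e/ gap (V1→V2): cluster /vv/ — the longest permitted-onset suffix is /v/; onset = /v/, preceding coda = /v/.
/e…u/ gap (V2→V3): /sf/ splits as /s/ + /f/ (/f/ is the longest suffix that is a licit onset).
/u…e/ gap (V3→V4): /hw/ — entire cluster is a permitted onset → onset /hw/, coda ∅.
/e…a/ gap (V4→V5): /j/ is a single consonant, so it becomes the next onset.
Syllabification: kuv.ves.fu.hwe.jaw.
Mapping each syllable to C/V: /kuv/ → CVC, /ves/ → CVC, /fu/ → CV, /hwe/ → CCV, /jaw/ → CVC.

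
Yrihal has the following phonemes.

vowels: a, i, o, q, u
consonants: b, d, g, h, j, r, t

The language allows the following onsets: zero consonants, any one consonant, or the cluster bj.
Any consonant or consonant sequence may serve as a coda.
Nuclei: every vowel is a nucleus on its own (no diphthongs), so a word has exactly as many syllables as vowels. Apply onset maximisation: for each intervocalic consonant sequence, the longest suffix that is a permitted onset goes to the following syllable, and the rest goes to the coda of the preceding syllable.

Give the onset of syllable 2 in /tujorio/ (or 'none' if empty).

j

Nuclei (vowels): u, o, i, o → 4 syllables.
σ1/σ2 boundary: /j/ is a single consonant, so it becomes the next onset.
σ2/σ3 boundary: /r/ → onset of the next syllable (single consonants are always licit onsets).
σ3/σ4 boundary: no consonants, so the boundary falls immediately after /i/.
Putting it together: tu.jo.ri.o.
Syllable 2 is /jo/: onset /j/, nucleus /o/, coda ∅.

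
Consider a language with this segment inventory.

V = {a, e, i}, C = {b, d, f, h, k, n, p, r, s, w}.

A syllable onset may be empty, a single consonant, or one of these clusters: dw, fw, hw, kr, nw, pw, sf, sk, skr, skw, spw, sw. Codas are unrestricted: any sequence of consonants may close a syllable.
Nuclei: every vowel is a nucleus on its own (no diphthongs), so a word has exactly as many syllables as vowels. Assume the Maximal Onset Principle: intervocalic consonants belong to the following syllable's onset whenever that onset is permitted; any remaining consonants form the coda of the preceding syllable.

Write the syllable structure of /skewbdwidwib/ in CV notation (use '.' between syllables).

CCVCC.CCV.CCVC

Vowels present: e, i, i; each is a nucleus, giving 3 syllables.
V1 /e/ – V2 /i/: /wbdw/ — longest licit onset from the right is /dw/, leaving /wb/ as coda.
V2 /i/ – V3 /i/: cluster /dw/ — /dw/ is itself a permitted onset, so the whole cluster goes right; preceding coda = ∅.
Result: skewb.dwi.dwib.
Mapping each syllable to C/V: /skewb/ → CCVCC, /dwi/ → CCV, /dwib/ → CCVC.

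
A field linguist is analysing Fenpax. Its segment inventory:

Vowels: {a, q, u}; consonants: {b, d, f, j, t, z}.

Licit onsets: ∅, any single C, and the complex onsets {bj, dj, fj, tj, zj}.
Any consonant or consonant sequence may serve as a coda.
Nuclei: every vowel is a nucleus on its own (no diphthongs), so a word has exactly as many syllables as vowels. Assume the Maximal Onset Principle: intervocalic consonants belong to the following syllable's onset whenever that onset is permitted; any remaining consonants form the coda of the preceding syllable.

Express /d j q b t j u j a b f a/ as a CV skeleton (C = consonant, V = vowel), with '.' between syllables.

Vowels present: q, u, a, a; each is a nucleus, giving 4 syllables.
/q…u/ gap (V1→V2): /btj/ — longest licit onset from the right is /tj/, leaving /b/ as coda.
/u…a/ gap (V2→V3): just /j/ — single C goes to the following onset.
/a…a/ gap (V3→V4): /bf/ — longest licit onset from the right is /f/, leaving /b/ as coda.
Syllabification: djqb.tju.jab.fa.
Mapping each syllable to C/V: /djqb/ → CCVC, /tju/ → CCV, /jab/ → CVC, /fa/ → CV.

CCVC.CCV.CVC.CV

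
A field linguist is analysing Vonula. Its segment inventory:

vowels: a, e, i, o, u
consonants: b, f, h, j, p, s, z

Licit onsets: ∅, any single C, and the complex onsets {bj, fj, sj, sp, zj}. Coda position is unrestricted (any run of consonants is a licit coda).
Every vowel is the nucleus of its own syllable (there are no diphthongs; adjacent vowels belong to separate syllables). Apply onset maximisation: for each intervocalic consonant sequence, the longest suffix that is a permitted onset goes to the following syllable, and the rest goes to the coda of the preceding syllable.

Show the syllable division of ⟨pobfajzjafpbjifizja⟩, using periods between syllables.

pob.faj.zjafp.bji.fi.zja

Vowels present: o, a, a, i, i, a; each is a nucleus, giving 6 syllables.
/o…a/ gap (V1→V2): /bf/; trying suffixes from longest down, /f/ is the first permitted one, so coda /b/ | onset /f/.
/a…a/ gap (V2→V3): cluster /jzj/ — the longest permitted-onset suffix is /zj/; onset = /zj/, preceding coda = /j/.
/a…i/ gap (V3→V4): /fpbj/ splits as /fp/ + /bj/ (/bj/ is the longest suffix that is a licit onset).
/i…i/ gap (V4→V5): /f/ → onset of the next syllable (single consonants are always licit onsets).
/i…a/ gap (V5→V6): /zj/ — entire cluster is a permitted onset → onset /zj/, coda ∅.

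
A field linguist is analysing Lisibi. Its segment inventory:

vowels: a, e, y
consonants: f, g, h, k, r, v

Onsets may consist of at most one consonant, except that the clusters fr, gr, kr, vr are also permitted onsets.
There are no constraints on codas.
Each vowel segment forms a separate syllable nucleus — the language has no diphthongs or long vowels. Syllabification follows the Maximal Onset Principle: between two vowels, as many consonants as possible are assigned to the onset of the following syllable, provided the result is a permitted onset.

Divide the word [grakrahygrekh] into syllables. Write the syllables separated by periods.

The vowels are a, a, y, e — 4 nuclei, so 4 syllables.
Between /a/ (V1) and /a/ (V2): /kr/ — entire cluster is a permitted onset → onset /kr/, coda ∅.
Between /a/ (V2) and /y/ (V3): /h/ → onset of the next syllable (single consonants are always licit onsets).
Between /y/ (V3) and /e/ (V4): /gr/ — entire cluster is a permitted onset → onset /gr/, coda ∅.

gra.kra.hy.grekh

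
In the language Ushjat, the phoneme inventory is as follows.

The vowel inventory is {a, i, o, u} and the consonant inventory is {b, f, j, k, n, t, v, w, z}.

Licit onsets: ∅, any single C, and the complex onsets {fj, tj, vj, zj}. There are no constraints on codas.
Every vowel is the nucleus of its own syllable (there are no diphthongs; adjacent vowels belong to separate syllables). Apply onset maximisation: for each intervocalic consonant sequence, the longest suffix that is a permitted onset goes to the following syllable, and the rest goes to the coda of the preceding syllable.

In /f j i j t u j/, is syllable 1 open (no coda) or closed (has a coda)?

closed

The vowels are i, u — 2 nuclei, so 2 syllables.
V1 /i/ – V2 /u/: cluster /jt/ — the longest permitted-onset suffix is /t/; onset = /t/, preceding coda = /j/.
Putting it together: fjij.tuj.
Syllable 1 is /fjij/ with coda /j/, so it is closed.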